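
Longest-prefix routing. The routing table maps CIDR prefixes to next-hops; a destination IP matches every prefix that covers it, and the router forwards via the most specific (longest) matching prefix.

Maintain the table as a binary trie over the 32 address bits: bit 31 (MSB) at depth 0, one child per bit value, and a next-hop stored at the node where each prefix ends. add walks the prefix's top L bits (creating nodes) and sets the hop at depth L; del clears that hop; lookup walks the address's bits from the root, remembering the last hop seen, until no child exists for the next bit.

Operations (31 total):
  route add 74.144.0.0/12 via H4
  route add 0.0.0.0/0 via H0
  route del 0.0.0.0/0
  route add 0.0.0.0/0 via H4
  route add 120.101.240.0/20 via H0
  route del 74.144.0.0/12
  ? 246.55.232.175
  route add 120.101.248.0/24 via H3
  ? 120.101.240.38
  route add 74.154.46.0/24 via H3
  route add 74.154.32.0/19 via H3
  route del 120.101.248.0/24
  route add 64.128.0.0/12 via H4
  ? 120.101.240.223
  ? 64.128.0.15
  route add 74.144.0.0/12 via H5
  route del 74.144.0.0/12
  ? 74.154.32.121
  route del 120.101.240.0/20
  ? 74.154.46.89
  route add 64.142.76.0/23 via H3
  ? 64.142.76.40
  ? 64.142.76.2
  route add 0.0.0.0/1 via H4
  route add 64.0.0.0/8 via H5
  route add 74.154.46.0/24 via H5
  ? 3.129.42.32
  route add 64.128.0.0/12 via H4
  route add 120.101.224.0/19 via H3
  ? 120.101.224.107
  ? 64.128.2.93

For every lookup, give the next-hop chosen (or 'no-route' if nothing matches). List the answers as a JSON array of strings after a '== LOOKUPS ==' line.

Process each operation:
  add 74.144.0.0/12 -> H4 at depth 12
  add 0.0.0.0/0 -> H0 at depth 0
  - 0.0.0.0/0 clear@0
  add 0.0.0.0/0 -> H4 at depth 0
  add 120.101.240.0/20 -> H0 at depth 20
  - 74.144.0.0/12 clear@12
  ? 246.55.232.175  path d0:H4  best=H4
  add 120.101.248.0/24 -> H3 at depth 24
  ? 120.101.240.38  path d0:H4→d1:-→d2:-→d3:-→d4:-→d5:-→d6:-→d7:-→d8:-→d9:-→d10:-→d11:-→d12:-→d13:-→d14:-→d15:-→d16:-→d17:-→d18:-→d19:-→d20:H0  best=H0
  add 74.154.46.0/24 -> H3 at depth 24
  add 74.154.32.0/19 -> H3 at depth 19
  - 120.101.248.0/24 clear@24
  add 64.128.0.0/12 -> H4 at depth 12
  ? 120.101.240.223  path d0:H4→d1:-→d2:-→d3:-→d4:-→d5:-→d6:-→d7:-→d8:-→d9:-→d10:-→d11:-→d12:-→d13:-→d14:-→d15:-→d16:-→d17:-→d18:-→d19:-→d20:H0  best=H0
  ? 64.128.0.15  path d0:H4→d1:-→d2:-→d3:-→d4:-→d5:-→d6:-→d7:-→d8:-→d9:-→d10:-→d11:-→d12:H4  best=H4
  add 74.144.0.0/12 -> H5 at depth 12
  - 74.144.0.0/12 clear@12
  ? 74.154.32.121  path d0:H4→d1:-→d2:-→d3:-→d4:-→d5:-→d6:-→d7:-→d8:-→d9:-→d10:-→d11:-→d12:-→d13:-→d14:-→d15:-→d16:-→d17:-→d18:-→d19:H3→d20:-  best=H3
  - 120.101.240.0/20 clear@20
  ? 74.154.46.89  path d0:H4→d1:-→d2:-→d3:-→d4:-→d5:-→d6:-→d7:-→d8:-→d9:-→d10:-→d11:-→d12:-→d13:-→d14:-→d15:-→d16:-→d17:-→d18:-→d19:H3→d20:-→d21:-→d22:-→d23:-→d24:H3  best=H3
  add 64.142.76.0/23 -> H3 at depth 23
  ? 64.142.76.40  path d0:H4→d1:-→d2:-→d3:-→d4:-→d5:-→d6:-→d7:-→d8:-→d9:-→d10:-→d11:-→d12:H4→d13:-→d14:-→d15:-→d16:-→d17:-→d18:-→d19:-→d20:-→d21:-→d22:-→d23:H3  best=H3
  ? 64.142.76.2  path d0:H4→d1:-→d2:-→d3:-→d4:-→d5:-→d6:-→d7:-→d8:-→d9:-→d10:-→d11:-→d12:H4→d13:-→d14:-→d15:-→d16:-→d17:-→d18:-→d19:-→d20:-→d21:-→d22:-→d23:H3  best=H3
  add 0.0.0.0/1 -> H4 at depth 1
  add 64.0.0.0/8 -> H5 at depth 8
  add 74.154.46.0/24 -> H5 at depth 24
  ? 3.129.42.32  path d0:H4→d1:H4  best=H4
  add 64.128.0.0/12 -> H4 at depth 12
  add 120.101.224.0/19 -> H3 at depth 19
  ? 120.101.224.107  path d0:H4→d1:H4→d2:-→d3:-→d4:-→d5:-→d6:-→d7:-→d8:-→d9:-→d10:-→d11:-→d12:-→d13:-→d14:-→d15:-→d16:-→d17:-→d18:-→d19:H3  best=H3
  ? 64.128.2.93  path d0:H4→d1:H4→d2:-→d3:-→d4:-→d5:-→d6:-→d7:-→d8:H5→d9:-→d10:-→d11:-→d12:H4  best=H4

== LOOKUPS ==
["H4","H0","H0","H4","H3","H3","H3","H3","H4","H3","H4"]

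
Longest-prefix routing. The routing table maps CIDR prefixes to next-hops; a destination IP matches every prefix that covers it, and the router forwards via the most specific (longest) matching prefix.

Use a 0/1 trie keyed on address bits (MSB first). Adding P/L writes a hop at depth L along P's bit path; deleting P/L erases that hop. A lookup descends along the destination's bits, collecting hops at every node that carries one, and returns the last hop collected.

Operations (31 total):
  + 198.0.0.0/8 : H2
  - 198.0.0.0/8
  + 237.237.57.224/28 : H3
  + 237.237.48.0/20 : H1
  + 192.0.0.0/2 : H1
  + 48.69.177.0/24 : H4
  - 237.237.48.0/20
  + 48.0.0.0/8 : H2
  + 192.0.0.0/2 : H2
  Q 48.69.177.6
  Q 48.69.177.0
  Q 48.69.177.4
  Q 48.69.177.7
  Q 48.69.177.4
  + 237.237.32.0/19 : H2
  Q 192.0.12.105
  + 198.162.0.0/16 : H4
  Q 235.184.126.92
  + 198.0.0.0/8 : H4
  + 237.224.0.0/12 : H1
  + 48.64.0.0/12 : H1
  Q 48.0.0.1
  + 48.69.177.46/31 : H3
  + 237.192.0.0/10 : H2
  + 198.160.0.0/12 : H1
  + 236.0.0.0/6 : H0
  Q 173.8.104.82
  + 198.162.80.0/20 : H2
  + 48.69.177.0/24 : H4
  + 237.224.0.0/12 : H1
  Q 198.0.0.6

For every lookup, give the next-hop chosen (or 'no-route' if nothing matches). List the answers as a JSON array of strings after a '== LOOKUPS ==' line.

Trace:
  add 198.0.0.0/8 -> H2 at depth 8
  - 198.0.0.0/8 clear@8
  add 237.237.57.224/28 -> H3 at depth 28
  add 237.237.48.0/20 -> H1 at depth 20
  add 192.0.0.0/2 -> H1 at depth 2
  add 48.69.177.0/24 -> H4 at depth 24
  - 237.237.48.0/20 clear@20
  add 48.0.0.0/8 -> H2 at depth 8
  add 192.0.0.0/2 -> H2 at depth 2
  lookup 48.69.177.6: bits 001100000100010110110001 walk d0:-→d1:-→d2:-→d3:-→d4:-→d5:-→d6:-→d7:-→d8:H2→d9:-→d10:-→d11:-→d12:-→d13:-→d14:-→d15:-→d16:-→d17:-→d18:-→d19:-→d20:-→d21:-→d22:-→d23:-→d24:H4 -> H4
  lookup 48.69.177.0: bits 001100000100010110110001 walk d0:-→d1:-→d2:-→d3:-→d4:-→d5:-→d6:-→d7:-→d8:H2→d9:-→d10:-→d11:-→d12:-→d13:-→d14:-→d15:-→d16:-→d17:-→d18:-→d19:-→d20:-→d21:-→d22:-→d23:-→d24:H4 -> H4
  lookup 48.69.177.4: bits 001100000100010110110001 walk d0:-→d1:-→d2:-→d3:-→d4:-→d5:-→d6:-→d7:-→d8:H2→d9:-→d10:-→d11:-→d12:-→d13:-→d14:-→d15:-→d16:-→d17:-→d18:-→d19:-→d20:-→d21:-→d22:-→d23:-→d24:H4 -> H4
  lookup 48.69.177.7: bits 001100000100010110110001 walk d0:-→d1:-→d2:-→d3:-→d4:-→d5:-→d6:-→d7:-→d8:H2→d9:-→d10:-→d11:-→d12:-→d13:-→d14:-→d15:-→d16:-→d17:-→d18:-→d19:-→d20:-→d21:-→d22:-→d23:-→d24:H4 -> H4
  lookup 48.69.177.4: bits 001100000100010110110001 walk d0:-→d1:-→d2:-→d3:-→d4:-→d5:-→d6:-→d7:-→d8:H2→d9:-→d10:-→d11:-→d12:-→d13:-→d14:-→d15:-→d16:-→d17:-→d18:-→d19:-→d20:-→d21:-→d22:-→d23:-→d24:H4 -> H4
  add 237.237.32.0/19 -> H2 at depth 19
  lookup 192.0.12.105: bits 11000 walk d0:-→d1:-→d2:H2→d3:-→d4:-→d5:- -> H2
  add 198.162.0.0/16 -> H4 at depth 16
  lookup 235.184.126.92: bits 11101 walk d0:-→d1:-→d2:H2→d3:-→d4:-→d5:- -> H2
  add 198.0.0.0/8 -> H4 at depth 8
  add 237.224.0.0/12 -> H1 at depth 12
  add 48.64.0.0/12 -> H1 at depth 12
  lookup 48.0.0.1: bits 001100000 walk d0:-→d1:-→d2:-→d3:-→d4:-→d5:-→d6:-→d7:-→d8:H2→d9:- -> H2
  add 48.69.177.46/31 -> H3 at depth 31
  add 237.192.0.0/10 -> H2 at depth 10
  add 198.160.0.0/12 -> H1 at depth 12
  add 236.0.0.0/6 -> H0 at depth 6
  lookup 173.8.104.82: bits 1 walk d0:-→d1:- -> no-route
  add 198.162.80.0/20 -> H2 at depth 20
  add 48.69.177.0/24 -> H4 at depth 24
  add 237.224.0.0/12 -> H1 at depth 12
  lookup 198.0.0.6: bits 11000110 walk d0:-→d1:-→d2:H2→d3:-→d4:-→d5:-→d6:-→d7:-→d8:H4 -> H4

== LOOKUPS ==
["H4","H4","H4","H4","H4","H2","H2","H2","no-route","H4"]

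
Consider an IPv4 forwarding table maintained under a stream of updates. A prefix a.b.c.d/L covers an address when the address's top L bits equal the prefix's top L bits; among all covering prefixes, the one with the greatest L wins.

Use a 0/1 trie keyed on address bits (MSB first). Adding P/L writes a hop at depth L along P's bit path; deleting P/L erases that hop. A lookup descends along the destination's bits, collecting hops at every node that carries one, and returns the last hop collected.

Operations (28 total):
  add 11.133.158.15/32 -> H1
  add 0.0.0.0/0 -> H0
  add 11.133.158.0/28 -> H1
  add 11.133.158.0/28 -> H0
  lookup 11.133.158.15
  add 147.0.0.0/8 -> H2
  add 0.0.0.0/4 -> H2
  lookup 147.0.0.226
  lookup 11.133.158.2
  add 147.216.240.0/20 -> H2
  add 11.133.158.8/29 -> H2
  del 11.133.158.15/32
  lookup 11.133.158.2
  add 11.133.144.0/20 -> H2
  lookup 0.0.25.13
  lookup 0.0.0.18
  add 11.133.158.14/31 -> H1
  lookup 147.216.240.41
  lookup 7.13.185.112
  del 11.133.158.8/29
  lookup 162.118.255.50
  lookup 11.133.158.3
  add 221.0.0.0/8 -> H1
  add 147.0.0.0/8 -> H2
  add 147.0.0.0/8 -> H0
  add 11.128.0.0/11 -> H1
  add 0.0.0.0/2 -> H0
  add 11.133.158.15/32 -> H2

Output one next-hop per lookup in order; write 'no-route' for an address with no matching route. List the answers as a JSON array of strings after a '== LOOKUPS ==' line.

Process each operation:
  + 11.133.158.15/32 (H1) depth=32
  + 0.0.0.0/0 (H0) depth=0
  + 11.133.158.0/28 (H1) depth=28
  + 11.133.158.0/28 (H0) depth=28
  ? 11.133.158.15  path d0:H0→d1:-→d2:-→d3:-→d4:-→d5:-→d6:-→d7:-→d8:-→d9:-→d10:-→d11:-→d12:-→d13:-→d14:-→d15:-→d16:-→d17:-→d18:-→d19:-→d20:-→d21:-→d22:-→d23:-→d24:-→d25:-→d26:-→d27:-→d28:H0→d29:-→d30:-→d31:-→d32:H1  best=H1
  + 147.0.0.0/8 (H2) depth=8
  + 0.0.0.0/4 (H2) depth=4
  ? 147.0.0.226  path d0:H0→d1:-→d2:-→d3:-→d4:-→d5:-→d6:-→d7:-→d8:H2  best=H2
  ? 11.133.158.2  path d0:H0→d1:-→d2:-→d3:-→d4:H2→d5:-→d6:-→d7:-→d8:-→d9:-→d10:-→d11:-→d12:-→d13:-→d14:-→d15:-→d16:-→d17:-→d18:-→d19:-→d20:-→d21:-→d22:-→d23:-→d24:-→d25:-→d26:-→d27:-→d28:H0  best=H0
  + 147.216.240.0/20 (H2) depth=20
  + 11.133.158.8/29 (H2) depth=29
  del 11.133.158.15/32 (clear depth 32)
  ? 11.133.158.2  path d0:H0→d1:-→d2:-→d3:-→d4:H2→d5:-→d6:-→d7:-→d8:-→d9:-→d10:-→d11:-→d12:-→d13:-→d14:-→d15:-→d16:-→d17:-→d18:-→d19:-→d20:-→d21:-→d22:-→d23:-→d24:-→d25:-→d26:-→d27:-→d28:H0  best=H0
  + 11.133.144.0/20 (H2) depth=20
  ? 0.0.25.13  path d0:H0→d1:-→d2:-→d3:-→d4:H2  best=H2
  ? 0.0.0.18  path d0:H0→d1:-→d2:-→d3:-→d4:H2  best=H2
  + 11.133.158.14/31 (H1) depth=31
  ? 147.216.240.41  path d0:H0→d1:-→d2:-→d3:-→d4:-→d5:-→d6:-→d7:-→d8:H2→d9:-→d10:-→d11:-→d12:-→d13:-→d14:-→d15:-→d16:-→d17:-→d18:-→d19:-→d20:H2  best=H2
  ? 7.13.185.112  path d0:H0→d1:-→d2:-→d3:-→d4:H2  best=H2
  del 11.133.158.8/29 (clear depth 29)
  ? 162.118.255.50  path d0:H0→d1:-→d2:-  best=H0
  ? 11.133.158.3  path d0:H0→d1:-→d2:-→d3:-→d4:H2→d5:-→d6:-→d7:-→d8:-→d9:-→d10:-→d11:-→d12:-→d13:-→d14:-→d15:-→d16:-→d17:-→d18:-→d19:-→d20:H2→d21:-→d22:-→d23:-→d24:-→d25:-→d26:-→d27:-→d28:H0  best=H0
  + 221.0.0.0/8 (H1) depth=8
  + 147.0.0.0/8 (H2) depth=8
  + 147.0.0.0/8 (H0) depth=8
  + 11.128.0.0/11 (H1) depth=11
  + 0.0.0.0/2 (H0) depth=2
  + 11.133.158.15/32 (H2) depth=32

== LOOKUPS ==
["H1","H2","H0","H0","H2","H2","H2","H2","H0","H0"]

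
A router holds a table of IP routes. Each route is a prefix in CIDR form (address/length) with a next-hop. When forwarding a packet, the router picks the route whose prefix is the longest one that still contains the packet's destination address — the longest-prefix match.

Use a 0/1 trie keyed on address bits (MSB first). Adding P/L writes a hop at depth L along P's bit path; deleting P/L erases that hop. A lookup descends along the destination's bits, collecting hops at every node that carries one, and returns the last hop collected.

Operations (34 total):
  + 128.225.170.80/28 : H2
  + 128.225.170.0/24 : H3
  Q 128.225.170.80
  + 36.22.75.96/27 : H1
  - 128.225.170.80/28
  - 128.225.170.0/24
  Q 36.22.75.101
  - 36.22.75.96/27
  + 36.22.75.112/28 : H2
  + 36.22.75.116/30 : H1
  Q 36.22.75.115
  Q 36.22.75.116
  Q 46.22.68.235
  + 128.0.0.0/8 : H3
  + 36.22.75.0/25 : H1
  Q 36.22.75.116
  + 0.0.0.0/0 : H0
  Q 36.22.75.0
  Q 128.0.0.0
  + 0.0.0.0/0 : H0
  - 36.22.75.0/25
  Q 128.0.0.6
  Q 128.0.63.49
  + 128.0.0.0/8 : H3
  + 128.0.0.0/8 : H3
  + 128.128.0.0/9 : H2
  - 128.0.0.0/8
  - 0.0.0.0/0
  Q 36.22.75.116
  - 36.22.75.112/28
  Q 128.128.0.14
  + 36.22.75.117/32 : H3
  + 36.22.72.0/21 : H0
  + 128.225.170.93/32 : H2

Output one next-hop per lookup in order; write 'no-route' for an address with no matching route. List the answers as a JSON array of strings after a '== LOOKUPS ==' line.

Process each operation:
  + 128.225.170.80/28 (H2) depth=28
  + 128.225.170.0/24 (H3) depth=24
  Q 128.225.170.80: descend 1000000011100001101010100101 ; hops seen [H3,H2] ; pick H2
  + 36.22.75.96/27 (H1) depth=27
  del 128.225.170.80/28 (clear depth 28)
  del 128.225.170.0/24 (clear depth 24)
  Q 36.22.75.101: descend 001001000001011001001011011 ; hops seen [H1] ; pick H1
  del 36.22.75.96/27 (clear depth 27)
  + 36.22.75.112/28 (H2) depth=28
  + 36.22.75.116/30 (H1) depth=30
  Q 36.22.75.115: descend 00100100000101100100101101110 ; hops seen [H2] ; pick H2
  Q 36.22.75.116: descend 001001000001011001001011011101 ; hops seen [H2,H1] ; pick H1
  Q 46.22.68.235: descend 0010 ; hops seen [∅] ; pick no-route
  + 128.0.0.0/8 (H3) depth=8
  + 36.22.75.0/25 (H1) depth=25
  Q 36.22.75.116: descend 001001000001011001001011011101 ; hops seen [H1,H2,H1] ; pick H1
  + 0.0.0.0/0 (H0) depth=0
  Q 36.22.75.0: descend 0010010000010110010010110 ; hops seen [H0,H1] ; pick H1
  Q 128.0.0.0: descend 10000000 ; hops seen [H0,H3] ; pick H3
  + 0.0.0.0/0 (H0) depth=0
  del 36.22.75.0/25 (clear depth 25)
  Q 128.0.0.6: descend 10000000 ; hops seen [H0,H3] ; pick H3
  Q 128.0.63.49: descend 10000000 ; hops seen [H0,H3] ; pick H3
  + 128.0.0.0/8 (H3) depth=8
  + 128.0.0.0/8 (H3) depth=8
  + 128.128.0.0/9 (H2) depth=9
  del 128.0.0.0/8 (clear depth 8)
  del 0.0.0.0/0 (clear depth 0)
  Q 36.22.75.116: descend 001001000001011001001011011101 ; hops seen [H2,H1] ; pick H1
  del 36.22.75.112/28 (clear depth 28)
  Q 128.128.0.14: descend 100000001 ; hops seen [H2] ; pick H2
  + 36.22.75.117/32 (H3) depth=32
  + 36.22.72.0/21 (H0) depth=21
  + 128.225.170.93/32 (H2) depth=32

== LOOKUPS ==
["H2","H1","H2","H1","no-route","H1","H1","H3","H3","H3","H1","H2"]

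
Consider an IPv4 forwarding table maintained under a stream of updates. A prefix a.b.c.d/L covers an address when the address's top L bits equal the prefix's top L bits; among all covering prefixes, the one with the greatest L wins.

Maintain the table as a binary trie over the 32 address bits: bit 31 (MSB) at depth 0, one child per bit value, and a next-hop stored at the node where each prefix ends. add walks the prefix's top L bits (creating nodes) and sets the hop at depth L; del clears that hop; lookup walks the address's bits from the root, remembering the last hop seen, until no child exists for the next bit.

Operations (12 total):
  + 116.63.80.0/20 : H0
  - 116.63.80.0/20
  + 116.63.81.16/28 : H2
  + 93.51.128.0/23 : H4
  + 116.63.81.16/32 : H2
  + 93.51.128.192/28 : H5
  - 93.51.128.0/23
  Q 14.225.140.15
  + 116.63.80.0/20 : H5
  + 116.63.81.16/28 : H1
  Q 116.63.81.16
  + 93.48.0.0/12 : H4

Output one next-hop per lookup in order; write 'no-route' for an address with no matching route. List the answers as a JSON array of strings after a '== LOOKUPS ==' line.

Process each operation:
  + 116.63.80.0/20 (H0) depth=20
  - 116.63.80.0/20 clear@20
  + 116.63.81.16/28 (H2) depth=28
  + 93.51.128.0/23 (H4) depth=23
  + 116.63.81.16/32 (H2) depth=32
  + 93.51.128.192/28 (H5) depth=28
  - 93.51.128.0/23 clear@23
  ? 14.225.140.15  path d0:-→d1:-  best=no-route
  + 116.63.80.0/20 (H5) depth=20
  + 116.63.81.16/28 (H1) depth=28
  ? 116.63.81.16  path d0:-→d1:-→d2:-→d3:-→d4:-→d5:-→d6:-→d7:-→d8:-→d9:-→d10:-→d11:-→d12:-→d13:-→d14:-→d15:-→d16:-→d17:-→d18:-→d19:-→d20:H5→d21:-→d22:-→d23:-→d24:-→d25:-→d26:-→d27:-→d28:H1→d29:-→d30:-→d31:-→d32:H2  best=H2
  + 93.48.0.0/12 (H4) depth=12

== LOOKUPS ==
["no-route","H2"]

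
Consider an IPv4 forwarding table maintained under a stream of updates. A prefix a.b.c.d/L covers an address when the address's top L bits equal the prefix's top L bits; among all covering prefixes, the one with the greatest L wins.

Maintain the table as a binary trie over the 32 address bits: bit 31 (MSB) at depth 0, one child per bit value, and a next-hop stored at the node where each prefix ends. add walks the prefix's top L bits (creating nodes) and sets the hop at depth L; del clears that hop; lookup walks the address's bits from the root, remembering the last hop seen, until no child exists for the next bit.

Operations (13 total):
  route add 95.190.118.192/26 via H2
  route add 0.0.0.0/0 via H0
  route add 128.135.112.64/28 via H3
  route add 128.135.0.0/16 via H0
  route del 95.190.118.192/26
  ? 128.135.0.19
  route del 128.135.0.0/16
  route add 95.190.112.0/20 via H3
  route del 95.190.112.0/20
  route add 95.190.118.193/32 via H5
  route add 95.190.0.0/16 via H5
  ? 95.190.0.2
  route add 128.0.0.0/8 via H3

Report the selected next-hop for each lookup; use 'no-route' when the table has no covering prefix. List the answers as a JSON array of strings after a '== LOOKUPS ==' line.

Trace:
  add 95.190.118.192/26 -> H2 at depth 26
  add 0.0.0.0/0 -> H0 at depth 0
  add 128.135.112.64/28 -> H3 at depth 28
  add 128.135.0.0/16 -> H0 at depth 16
  - 95.190.118.192/26 clear@26
  Q 128.135.0.19: descend 10000000100001110 ; hops seen [H0,H0] ; pick H0
  - 128.135.0.0/16 clear@16
  add 95.190.112.0/20 -> H3 at depth 20
  - 95.190.112.0/20 clear@20
  add 95.190.118.193/32 -> H5 at depth 32
  add 95.190.0.0/16 -> H5 at depth 16
  Q 95.190.0.2: descend 01011111101111100 ; hops seen [H0,H5] ; pick H5
  add 128.0.0.0/8 -> H3 at depth 8

== LOOKUPS ==
["H0","H5"]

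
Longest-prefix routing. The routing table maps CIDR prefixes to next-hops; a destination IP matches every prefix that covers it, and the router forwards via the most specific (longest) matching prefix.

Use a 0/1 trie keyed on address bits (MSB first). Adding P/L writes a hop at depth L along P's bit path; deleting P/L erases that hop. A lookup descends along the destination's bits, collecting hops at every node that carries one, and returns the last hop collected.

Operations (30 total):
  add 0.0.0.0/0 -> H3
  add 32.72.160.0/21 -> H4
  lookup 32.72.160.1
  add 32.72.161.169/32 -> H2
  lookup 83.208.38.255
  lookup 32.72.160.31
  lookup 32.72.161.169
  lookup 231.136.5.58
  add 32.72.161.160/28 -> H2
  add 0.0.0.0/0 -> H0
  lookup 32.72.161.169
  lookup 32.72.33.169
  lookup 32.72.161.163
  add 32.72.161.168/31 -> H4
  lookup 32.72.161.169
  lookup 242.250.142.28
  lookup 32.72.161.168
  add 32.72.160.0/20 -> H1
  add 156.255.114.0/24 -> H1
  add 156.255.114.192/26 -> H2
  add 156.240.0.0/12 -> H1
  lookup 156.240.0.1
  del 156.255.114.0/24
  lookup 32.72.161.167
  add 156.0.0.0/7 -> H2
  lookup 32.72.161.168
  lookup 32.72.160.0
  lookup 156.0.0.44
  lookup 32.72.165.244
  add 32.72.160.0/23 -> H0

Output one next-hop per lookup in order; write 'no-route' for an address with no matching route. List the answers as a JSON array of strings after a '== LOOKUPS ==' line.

Trace:
  add 0.0.0.0/0 -> H3 at depth 0
  add 32.72.160.0/21 -> H4 at depth 21
  lookup 32.72.160.1: bits 001000000100100010100 walk d0:H3→d1:-→d2:-→d3:-→d4:-→d5:-→d6:-→d7:-→d8:-→d9:-→d10:-→d11:-→d12:-→d13:-→d14:-→d15:-→d16:-→d17:-→d18:-→d19:-→d20:-→d21:H4 -> H4
  add 32.72.161.169/32 -> H2 at depth 32
  lookup 83.208.38.255: bits 0 walk d0:H3→d1:- -> H3
  lookup 32.72.160.31: bits 00100000010010001010000 walk d0:H3→d1:-→d2:-→d3:-→d4:-→d5:-→d6:-→d7:-→d8:-→d9:-→d10:-→d11:-→d12:-→d13:-→d14:-→d15:-→d16:-→d17:-→d18:-→d19:-→d20:-→d21:H4→d22:-→d23:- -> H4
  lookup 32.72.161.169: bits 00100000010010001010000110101001 walk d0:H3→d1:-→d2:-→d3:-→d4:-→d5:-→d6:-→d7:-→d8:-→d9:-→d10:-→d11:-→d12:-→d13:-→d14:-→d15:-→d16:-→d17:-→d18:-→d19:-→d20:-→d21:H4→d22:-→d23:-→d24:-→d25:-→d26:-→d27:-→d28:-→d29:-→d30:-→d31:-→d32:H2 -> H2
  lookup 231.136.5.58: bits ε walk d0:H3 -> H3
  add 32.72.161.160/28 -> H2 at depth 28
  add 0.0.0.0/0 -> H0 at depth 0
  lookup 32.72.161.169: bits 00100000010010001010000110101001 walk d0:H0→d1:-→d2:-→d3:-→d4:-→d5:-→d6:-→d7:-→d8:-→d9:-→d10:-→d11:-→d12:-→d13:-→d14:-→d15:-→d16:-→d17:-→d18:-→d19:-→d20:-→d21:H4→d22:-→d23:-→d24:-→d25:-→d26:-→d27:-→d28:H2→d29:-→d30:-→d31:-→d32:H2 -> H2
  lookup 32.72.33.169: bits 0010000001001000 walk d0:H0→d1:-→d2:-→d3:-→d4:-→d5:-→d6:-→d7:-→d8:-→d9:-→d10:-→d11:-→d12:-→d13:-→d14:-→d15:-→d16:- -> H0
  lookup 32.72.161.163: bits 0010000001001000101000011010 walk d0:H0→d1:-→d2:-→d3:-→d4:-→d5:-→d6:-→d7:-→d8:-→d9:-→d10:-→d11:-→d12:-→d13:-→d14:-→d15:-→d16:-→d17:-→d18:-→d19:-→d20:-→d21:H4→d22:-→d23:-→d24:-→d25:-→d26:-→d27:-→d28:H2 -> H2
  add 32.72.161.168/31 -> H4 at depth 31
  lookup 32.72.161.169: bits 00100000010010001010000110101001 walk d0:H0→d1:-→d2:-→d3:-→d4:-→d5:-→d6:-→d7:-→d8:-→d9:-→d10:-→d11:-→d12:-→d13:-→d14:-→d15:-→d16:-→d17:-→d18:-→d19:-→d20:-→d21:H4→d22:-→d23:-→d24:-→d25:-→d26:-→d27:-→d28:H2→d29:-→d30:-→d31:H4→d32:H2 -> H2
  lookup 242.250.142.28: bits ε walk d0:H0 -> H0
  lookup 32.72.161.168: bits 0010000001001000101000011010100 walk d0:H0→d1:-→d2:-→d3:-→d4:-→d5:-→d6:-→d7:-→d8:-→d9:-→d10:-→d11:-→d12:-→d13:-→d14:-→d15:-→d16:-→d17:-→d18:-→d19:-→d20:-→d21:H4→d22:-→d23:-→d24:-→d25:-→d26:-→d27:-→d28:H2→d29:-→d30:-→d31:H4 -> H4
  add 32.72.160.0/20 -> H1 at depth 20
  add 156.255.114.0/24 -> H1 at depth 24
  add 156.255.114.192/26 -> H2 at depth 26
  add 156.240.0.0/12 -> H1 at depth 12
  lookup 156.240.0.1: bits 100111001111 walk d0:H0→d1:-→d2:-→d3:-→d4:-→d5:-→d6:-→d7:-→d8:-→d9:-→d10:-→d11:-→d12:H1 -> H1
  del 156.255.114.0/24 (clear depth 24)
  lookup 32.72.161.167: bits 0010000001001000101000011010 walk d0:H0→d1:-→d2:-→d3:-→d4:-→d5:-→d6:-→d7:-→d8:-→d9:-→d10:-→d11:-→d12:-→d13:-→d14:-→d15:-→d16:-→d17:-→d18:-→d19:-→d20:H1→d21:H4→d22:-→d23:-→d24:-→d25:-→d26:-→d27:-→d28:H2 -> H2
  add 156.0.0.0/7 -> H2 at depth 7
  lookup 32.72.161.168: bits 0010000001001000101000011010100 walk d0:H0→d1:-→d2:-→d3:-→d4:-→d5:-→d6:-→d7:-→d8:-→d9:-→d10:-→d11:-→d12:-→d13:-→d14:-→d15:-→d16:-→d17:-→d18:-→d19:-→d20:H1→d21:H4→d22:-→d23:-→d24:-→d25:-→d26:-→d27:-→d28:H2→d29:-→d30:-→d31:H4 -> H4
  lookup 32.72.160.0: bits 00100000010010001010000 walk d0:H0→d1:-→d2:-→d3:-→d4:-→d5:-→d6:-→d7:-→d8:-→d9:-→d10:-→d11:-→d12:-→d13:-→d14:-→d15:-→d16:-→d17:-→d18:-→d19:-→d20:H1→d21:H4→d22:-→d23:- -> H4
  lookup 156.0.0.44: bits 10011100 walk d0:H0→d1:-→d2:-→d3:-→d4:-→d5:-→d6:-→d7:H2→d8:- -> H2
  lookup 32.72.165.244: bits 001000000100100010100 walk d0:H0→d1:-→d2:-→d3:-→d4:-→d5:-→d6:-→d7:-→d8:-→d9:-→d10:-→d11:-→d12:-→d13:-→d14:-→d15:-→d16:-→d17:-→d18:-→d19:-→d20:H1→d21:H4 -> H4
  add 32.72.160.0/23 -> H0 at depth 23

== LOOKUPS ==
["H4","H3","H4","H2","H3","H2","H0","H2","H2","H0","H4","H1","H2","H4","H4","H2","H4"]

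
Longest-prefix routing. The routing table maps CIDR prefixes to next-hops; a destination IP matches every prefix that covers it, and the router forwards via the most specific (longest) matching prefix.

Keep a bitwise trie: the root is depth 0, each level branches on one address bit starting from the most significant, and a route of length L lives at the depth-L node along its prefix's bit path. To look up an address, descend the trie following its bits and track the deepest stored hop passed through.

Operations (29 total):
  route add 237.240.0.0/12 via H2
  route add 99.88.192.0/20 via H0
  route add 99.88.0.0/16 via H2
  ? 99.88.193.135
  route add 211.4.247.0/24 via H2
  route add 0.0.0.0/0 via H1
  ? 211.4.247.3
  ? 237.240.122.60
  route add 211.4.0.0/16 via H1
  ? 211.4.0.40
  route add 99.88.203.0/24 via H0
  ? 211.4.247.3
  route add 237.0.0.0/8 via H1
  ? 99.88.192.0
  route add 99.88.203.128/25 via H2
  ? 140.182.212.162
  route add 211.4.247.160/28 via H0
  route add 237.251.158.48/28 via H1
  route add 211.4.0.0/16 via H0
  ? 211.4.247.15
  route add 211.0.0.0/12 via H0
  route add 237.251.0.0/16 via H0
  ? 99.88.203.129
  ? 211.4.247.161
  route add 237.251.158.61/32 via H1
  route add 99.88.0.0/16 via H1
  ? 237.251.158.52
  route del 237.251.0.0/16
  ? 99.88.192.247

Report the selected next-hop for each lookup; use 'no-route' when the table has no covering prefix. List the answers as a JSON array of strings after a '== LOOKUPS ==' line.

Trace:
  + 237.240.0.0/12 (H2) depth=12
  + 99.88.192.0/20 (H0) depth=20
  + 99.88.0.0/16 (H2) depth=16
  Q 99.88.193.135: descend 01100011010110001100 ; hops seen [H2,H0] ; pick H0
  + 211.4.247.0/24 (H2) depth=24
  + 0.0.0.0/0 (H1) depth=0
  Q 211.4.247.3: descend 110100110000010011110111 ; hops seen [H1,H2] ; pick H2
  Q 237.240.122.60: descend 111011011111 ; hops seen [H1,H2] ; pick H2
  + 211.4.0.0/16 (H1) depth=16
  Q 211.4.0.40: descend 1101001100000100 ; hops seen [H1,H1] ; pick H1
  + 99.88.203.0/24 (H0) depth=24
  Q 211.4.247.3: descend 110100110000010011110111 ; hops seen [H1,H1,H2] ; pick H2
  + 237.0.0.0/8 (H1) depth=8
  Q 99.88.192.0: descend 01100011010110001100 ; hops seen [H1,H2,H0] ; pick H0
  + 99.88.203.128/25 (H2) depth=25
  Q 140.182.212.162: descend 1 ; hops seen [H1] ; pick H1
  + 211.4.247.160/28 (H0) depth=28
  + 237.251.158.48/28 (H1) depth=28
  + 211.4.0.0/16 (H0) depth=16
  Q 211.4.247.15: descend 110100110000010011110111 ; hops seen [H1,H0,H2] ; pick H2
  + 211.0.0.0/12 (H0) depth=12
  + 237.251.0.0/16 (H0) depth=16
  Q 99.88.203.129: descend 0110001101011000110010111 ; hops seen [H1,H2,H0,H0,H2] ; pick H2
  Q 211.4.247.161: descend 1101001100000100111101111010 ; hops seen [H1,H0,H0,H2,H0] ; pick H0
  + 237.251.158.61/32 (H1) depth=32
  + 99.88.0.0/16 (H1) depth=16
  Q 237.251.158.52: descend 1110110111111011100111100011 ; hops seen [H1,H1,H2,H0,H1] ; pick H1
  - 237.251.0.0/16 clear@16
  Q 99.88.192.247: descend 01100011010110001100 ; hops seen [H1,H1,H0] ; pick H0

== LOOKUPS ==
["H0","H2","H2","H1","H2","H0","H1","H2","H2","H0","H1","H0"]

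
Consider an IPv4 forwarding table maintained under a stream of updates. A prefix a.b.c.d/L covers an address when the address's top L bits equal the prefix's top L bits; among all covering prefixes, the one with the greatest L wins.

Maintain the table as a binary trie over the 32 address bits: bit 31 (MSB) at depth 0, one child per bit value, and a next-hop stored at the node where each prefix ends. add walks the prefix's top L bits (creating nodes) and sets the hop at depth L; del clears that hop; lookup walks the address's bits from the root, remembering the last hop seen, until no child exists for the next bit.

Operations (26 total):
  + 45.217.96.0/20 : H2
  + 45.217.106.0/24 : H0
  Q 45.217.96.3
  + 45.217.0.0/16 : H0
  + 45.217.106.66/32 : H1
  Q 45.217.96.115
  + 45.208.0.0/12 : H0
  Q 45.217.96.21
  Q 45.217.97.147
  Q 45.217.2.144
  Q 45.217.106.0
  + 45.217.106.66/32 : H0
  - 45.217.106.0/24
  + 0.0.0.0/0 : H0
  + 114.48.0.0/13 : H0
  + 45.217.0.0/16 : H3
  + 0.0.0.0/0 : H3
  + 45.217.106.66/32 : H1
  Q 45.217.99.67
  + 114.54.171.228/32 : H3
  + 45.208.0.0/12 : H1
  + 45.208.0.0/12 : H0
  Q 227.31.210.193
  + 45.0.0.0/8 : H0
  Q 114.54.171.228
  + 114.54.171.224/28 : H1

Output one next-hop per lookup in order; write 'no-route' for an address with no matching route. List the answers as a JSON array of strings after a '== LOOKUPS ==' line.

Apply in order:
  add 45.217.96.0/20 -> H2 at depth 20
  add 45.217.106.0/24 -> H0 at depth 24
  ? 45.217.96.3  path d0:-→d1:-→d2:-→d3:-→d4:-→d5:-→d6:-→d7:-→d8:-→d9:-→d10:-→d11:-→d12:-→d13:-→d14:-→d15:-→d16:-→d17:-→d18:-→d19:-→d20:H2  best=H2
  add 45.217.0.0/16 -> H0 at depth 16
  add 45.217.106.66/32 -> H1 at depth 32
  ? 45.217.96.115  path d0:-→d1:-→d2:-→d3:-→d4:-→d5:-→d6:-→d7:-→d8:-→d9:-→d10:-→d11:-→d12:-→d13:-→d14:-→d15:-→d16:H0→d17:-→d18:-→d19:-→d20:H2  best=H2
  add 45.208.0.0/12 -> H0 at depth 12
  ? 45.217.96.21  path d0:-→d1:-→d2:-→d3:-→d4:-→d5:-→d6:-→d7:-→d8:-→d9:-→d10:-→d11:-→d12:H0→d13:-→d14:-→d15:-→d16:H0→d17:-→d18:-→d19:-→d20:H2  best=H2
  ? 45.217.97.147  path d0:-→d1:-→d2:-→d3:-→d4:-→d5:-→d6:-→d7:-→d8:-→d9:-→d10:-→d11:-→d12:H0→d13:-→d14:-→d15:-→d16:H0→d17:-→d18:-→d19:-→d20:H2  best=H2
  ? 45.217.2.144  path d0:-→d1:-→d2:-→d3:-→d4:-→d5:-→d6:-→d7:-→d8:-→d9:-→d10:-→d11:-→d12:H0→d13:-→d14:-→d15:-→d16:H0→d17:-  best=H0
  ? 45.217.106.0  path d0:-→d1:-→d2:-→d3:-→d4:-→d5:-→d6:-→d7:-→d8:-→d9:-→d10:-→d11:-→d12:H0→d13:-→d14:-→d15:-→d16:H0→d17:-→d18:-→d19:-→d20:H2→d21:-→d22:-→d23:-→d24:H0→d25:-  best=H0
  add 45.217.106.66/32 -> H0 at depth 32
  del 45.217.106.0/24 (clear depth 24)
  add 0.0.0.0/0 -> H0 at depth 0
  add 114.48.0.0/13 -> H0 at depth 13
  add 45.217.0.0/16 -> H3 at depth 16
  add 0.0.0.0/0 -> H3 at depth 0
  add 45.217.106.66/32 -> H1 at depth 32
  ? 45.217.99.67  path d0:H3→d1:-→d2:-→d3:-→d4:-→d5:-→d6:-→d7:-→d8:-→d9:-→d10:-→d11:-→d12:H0→d13:-→d14:-→d15:-→d16:H3→d17:-→d18:-→d19:-→d20:H2  best=H2
  add 114.54.171.228/32 -> H3 at depth 32
  add 45.208.0.0/12 -> H1 at depth 12
  add 45.208.0.0/12 -> H0 at depth 12
  ? 227.31.210.193  path d0:H3  best=H3
  add 45.0.0.0/8 -> H0 at depth 8
  ? 114.54.171.228  path d0:H3→d1:-→d2:-→d3:-→d4:-→d5:-→d6:-→d7:-→d8:-→d9:-→d10:-→d11:-→d12:-→d13:H0→d14:-→d15:-→d16:-→d17:-→d18:-→d19:-→d20:-→d21:-→d22:-→d23:-→d24:-→d25:-→d26:-→d27:-→d28:-→d29:-→d30:-→d31:-→d32:H3  best=H3
  add 114.54.171.224/28 -> H1 at depth 28

== LOOKUPS ==
["H2","H2","H2","H2","H0","H0","H2","H3","H3"]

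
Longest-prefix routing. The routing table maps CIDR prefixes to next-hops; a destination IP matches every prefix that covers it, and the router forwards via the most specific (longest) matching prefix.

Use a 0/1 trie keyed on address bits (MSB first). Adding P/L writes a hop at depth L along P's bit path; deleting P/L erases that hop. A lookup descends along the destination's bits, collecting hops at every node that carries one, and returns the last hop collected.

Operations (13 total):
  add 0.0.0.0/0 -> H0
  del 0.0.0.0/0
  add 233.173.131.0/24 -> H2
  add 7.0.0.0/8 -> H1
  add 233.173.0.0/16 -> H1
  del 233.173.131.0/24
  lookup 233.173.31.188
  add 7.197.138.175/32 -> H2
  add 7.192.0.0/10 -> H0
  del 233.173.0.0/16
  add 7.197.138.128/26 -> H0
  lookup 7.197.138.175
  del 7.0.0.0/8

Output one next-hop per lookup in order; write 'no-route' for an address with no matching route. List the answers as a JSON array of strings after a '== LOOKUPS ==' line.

Trace:
  add 0.0.0.0/0 -> H0 at depth 0
  - 0.0.0.0/0 clear@0
  add 233.173.131.0/24 -> H2 at depth 24
  add 7.0.0.0/8 -> H1 at depth 8
  add 233.173.0.0/16 -> H1 at depth 16
  - 233.173.131.0/24 clear@24
  lookup 233.173.31.188: bits 1110100110101101 walk d0:-→d1:-→d2:-→d3:-→d4:-→d5:-→d6:-→d7:-→d8:-→d9:-→d10:-→d11:-→d12:-→d13:-→d14:-→d15:-→d16:H1 -> H1
  add 7.197.138.175/32 -> H2 at depth 32
  add 7.192.0.0/10 -> H0 at depth 10
  - 233.173.0.0/16 clear@16
  add 7.197.138.128/26 -> H0 at depth 26
  lookup 7.197.138.175: bits 00000111110001011000101010101111 walk d0:-→d1:-→d2:-→d3:-→d4:-→d5:-→d6:-→d7:-→d8:H1→d9:-→d10:H0→d11:-→d12:-→d13:-→d14:-→d15:-→d16:-→d17:-→d18:-→d19:-→d20:-→d21:-→d22:-→d23:-→d24:-→d25:-→d26:H0→d27:-→d28:-→d29:-→d30:-→d31:-→d32:H2 -> H2
  - 7.0.0.0/8 clear@8

== LOOKUPS ==
["H1","H2"]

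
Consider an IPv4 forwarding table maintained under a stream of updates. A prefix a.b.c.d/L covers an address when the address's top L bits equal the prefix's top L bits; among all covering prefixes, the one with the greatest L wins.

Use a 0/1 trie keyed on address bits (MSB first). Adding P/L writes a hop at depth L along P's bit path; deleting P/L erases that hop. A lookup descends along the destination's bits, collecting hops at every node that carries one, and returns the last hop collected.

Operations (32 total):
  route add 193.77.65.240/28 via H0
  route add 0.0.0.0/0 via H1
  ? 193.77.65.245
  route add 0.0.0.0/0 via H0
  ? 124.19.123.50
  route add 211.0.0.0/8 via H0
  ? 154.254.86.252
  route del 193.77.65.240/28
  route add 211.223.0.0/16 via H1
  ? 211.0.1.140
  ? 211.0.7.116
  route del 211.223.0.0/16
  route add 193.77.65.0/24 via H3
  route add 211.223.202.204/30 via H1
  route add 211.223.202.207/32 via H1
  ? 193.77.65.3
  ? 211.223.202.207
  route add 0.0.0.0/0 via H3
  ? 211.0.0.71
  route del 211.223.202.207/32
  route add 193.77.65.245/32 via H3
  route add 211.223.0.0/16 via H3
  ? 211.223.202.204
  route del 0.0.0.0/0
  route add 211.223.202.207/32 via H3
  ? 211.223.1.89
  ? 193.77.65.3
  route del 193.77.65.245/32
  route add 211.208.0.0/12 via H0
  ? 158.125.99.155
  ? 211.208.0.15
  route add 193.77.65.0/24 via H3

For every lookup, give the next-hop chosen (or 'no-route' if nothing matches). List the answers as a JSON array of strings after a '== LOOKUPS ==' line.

Apply in order:
  + 193.77.65.240/28 (H0) depth=28
  + 0.0.0.0/0 (H1) depth=0
  ? 193.77.65.245  path d0:H1→d1:-→d2:-→d3:-→d4:-→d5:-→d6:-→d7:-→d8:-→d9:-→d10:-→d11:-→d12:-→d13:-→d14:-→d15:-→d16:-→d17:-→d18:-→d19:-→d20:-→d21:-→d22:-→d23:-→d24:-→d25:-→d26:-→d27:-→d28:H0  best=H0
  + 0.0.0.0/0 (H0) depth=0
  ? 124.19.123.50  path d0:H0  best=H0
  + 211.0.0.0/8 (H0) depth=8
  ? 154.254.86.252  path d0:H0→d1:-  best=H0
  del 193.77.65.240/28 (clear depth 28)
  + 211.223.0.0/16 (H1) depth=16
  ? 211.0.1.140  path d0:H0→d1:-→d2:-→d3:-→d4:-→d5:-→d6:-→d7:-→d8:H0  best=H0
  ? 211.0.7.116  path d0:H0→d1:-→d2:-→d3:-→d4:-→d5:-→d6:-→d7:-→d8:H0  best=H0
  del 211.223.0.0/16 (clear depth 16)
  + 193.77.65.0/24 (H3) depth=24
  + 211.223.202.204/30 (H1) depth=30
  + 211.223.202.207/32 (H1) depth=32
  ? 193.77.65.3  path d0:H0→d1:-→d2:-→d3:-→d4:-→d5:-→d6:-→d7:-→d8:-→d9:-→d10:-→d11:-→d12:-→d13:-→d14:-→d15:-→d16:-→d17:-→d18:-→d19:-→d20:-→d21:-→d22:-→d23:-→d24:H3  best=H3
  ? 211.223.202.207  path d0:H0→d1:-→d2:-→d3:-→d4:-→d5:-→d6:-→d7:-→d8:H0→d9:-→d10:-→d11:-→d12:-→d13:-→d14:-→d15:-→d16:-→d17:-→d18:-→d19:-→d20:-→d21:-→d22:-→d23:-→d24:-→d25:-→d26:-→d27:-→d28:-→d29:-→d30:H1→d31:-→d32:H1  best=H1
  + 0.0.0.0/0 (H3) depth=0
  ? 211.0.0.71  path d0:H3→d1:-→d2:-→d3:-→d4:-→d5:-→d6:-→d7:-→d8:H0  best=H0
  del 211.223.202.207/32 (clear depth 32)
  + 193.77.65.245/32 (H3) depth=32
  + 211.223.0.0/16 (H3) depth=16
  ? 211.223.202.204  path d0:H3→d1:-→d2:-→d3:-→d4:-→d5:-→d6:-→d7:-→d8:H0→d9:-→d10:-→d11:-→d12:-→d13:-→d14:-→d15:-→d16:H3→d17:-→d18:-→d19:-→d20:-→d21:-→d22:-→d23:-→d24:-→d25:-→d26:-→d27:-→d28:-→d29:-→d30:H1  best=H1
  del 0.0.0.0/0 (clear depth 0)
  + 211.223.202.207/32 (H3) depth=32
  ? 211.223.1.89  path d0:-→d1:-→d2:-→d3:-→d4:-→d5:-→d6:-→d7:-→d8:H0→d9:-→d10:-→d11:-→d12:-→d13:-→d14:-→d15:-→d16:H3  best=H3
  ? 193.77.65.3  path d0:-→d1:-→d2:-→d3:-→d4:-→d5:-→d6:-→d7:-→d8:-→d9:-→d10:-→d11:-→d12:-→d13:-→d14:-→d15:-→d16:-→d17:-→d18:-→d19:-→d20:-→d21:-→d22:-→d23:-→d24:H3  best=H3
  del 193.77.65.245/32 (clear depth 32)
  + 211.208.0.0/12 (H0) depth=12
  ? 158.125.99.155  path d0:-→d1:-  best=no-route
  ? 211.208.0.15  path d0:-→d1:-→d2:-→d3:-→d4:-→d5:-→d6:-→d7:-→d8:H0→d9:-→d10:-→d11:-→d12:H0  best=H0
  + 193.77.65.0/24 (H3) depth=24

== LOOKUPS ==
["H0","H0","H0","H0","H0","H3","H1","H0","H1","H3","H3","no-route","H0"]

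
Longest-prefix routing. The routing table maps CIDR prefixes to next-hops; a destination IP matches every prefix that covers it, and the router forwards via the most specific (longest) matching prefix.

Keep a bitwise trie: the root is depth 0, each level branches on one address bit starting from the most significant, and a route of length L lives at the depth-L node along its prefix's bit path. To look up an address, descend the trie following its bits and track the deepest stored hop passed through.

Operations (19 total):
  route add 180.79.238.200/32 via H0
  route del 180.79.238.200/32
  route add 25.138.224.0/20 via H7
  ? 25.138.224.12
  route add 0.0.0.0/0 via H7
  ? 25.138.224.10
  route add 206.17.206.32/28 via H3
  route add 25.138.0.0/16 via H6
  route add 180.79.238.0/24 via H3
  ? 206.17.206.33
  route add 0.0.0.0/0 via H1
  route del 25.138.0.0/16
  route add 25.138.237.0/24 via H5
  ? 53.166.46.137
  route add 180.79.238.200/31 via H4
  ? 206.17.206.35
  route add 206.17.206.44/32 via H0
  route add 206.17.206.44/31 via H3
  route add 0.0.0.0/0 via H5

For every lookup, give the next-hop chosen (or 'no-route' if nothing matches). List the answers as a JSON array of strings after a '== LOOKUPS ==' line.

Apply in order:
  + 180.79.238.200/32 (H0) depth=32
  - 180.79.238.200/32 clear@32
  + 25.138.224.0/20 (H7) depth=20
  lookup 25.138.224.12: bits 00011001100010101110 walk d0:-→d1:-→d2:-→d3:-→d4:-→d5:-→d6:-→d7:-→d8:-→d9:-→d10:-→d11:-→d12:-→d13:-→d14:-→d15:-→d16:-→d17:-→d18:-→d19:-→d20:H7 -> H7
  + 0.0.0.0/0 (H7) depth=0
  lookup 25.138.224.10: bits 00011001100010101110 walk d0:H7→d1:-→d2:-→d3:-→d4:-→d5:-→d6:-→d7:-→d8:-→d9:-→d10:-→d11:-→d12:-→d13:-→d14:-→d15:-→d16:-→d17:-→d18:-→d19:-→d20:H7 -> H7
  + 206.17.206.32/28 (H3) depth=28
  + 25.138.0.0/16 (H6) depth=16
  + 180.79.238.0/24 (H3) depth=24
  lookup 206.17.206.33: bits 1100111000010001110011100010 walk d0:H7→d1:-→d2:-→d3:-→d4:-→d5:-→d6:-→d7:-→d8:-→d9:-→d10:-→d11:-→d12:-→d13:-→d14:-→d15:-→d16:-→d17:-→d18:-→d19:-→d20:-→d21:-→d22:-→d23:-→d24:-→d25:-→d26:-→d27:-→d28:H3 -> H3
  + 0.0.0.0/0 (H1) depth=0
  - 25.138.0.0/16 clear@16
  + 25.138.237.0/24 (H5) depth=24
  lookup 53.166.46.137: bits 00 walk d0:H1→d1:-→d2:- -> H1
  + 180.79.238.200/31 (H4) depth=31
  lookup 206.17.206.35: bits 1100111000010001110011100010 walk d0:H1→d1:-→d2:-→d3:-→d4:-→d5:-→d6:-→d7:-→d8:-→d9:-→d10:-→d11:-→d12:-→d13:-→d14:-→d15:-→d16:-→d17:-→d18:-→d19:-→d20:-→d21:-→d22:-→d23:-→d24:-→d25:-→d26:-→d27:-→d28:H3 -> H3
  + 206.17.206.44/32 (H0) depth=32
  + 206.17.206.44/31 (H3) depth=31
  + 0.0.0.0/0 (H5) depth=0

== LOOKUPS ==
["H7","H7","H3","H1","H3"]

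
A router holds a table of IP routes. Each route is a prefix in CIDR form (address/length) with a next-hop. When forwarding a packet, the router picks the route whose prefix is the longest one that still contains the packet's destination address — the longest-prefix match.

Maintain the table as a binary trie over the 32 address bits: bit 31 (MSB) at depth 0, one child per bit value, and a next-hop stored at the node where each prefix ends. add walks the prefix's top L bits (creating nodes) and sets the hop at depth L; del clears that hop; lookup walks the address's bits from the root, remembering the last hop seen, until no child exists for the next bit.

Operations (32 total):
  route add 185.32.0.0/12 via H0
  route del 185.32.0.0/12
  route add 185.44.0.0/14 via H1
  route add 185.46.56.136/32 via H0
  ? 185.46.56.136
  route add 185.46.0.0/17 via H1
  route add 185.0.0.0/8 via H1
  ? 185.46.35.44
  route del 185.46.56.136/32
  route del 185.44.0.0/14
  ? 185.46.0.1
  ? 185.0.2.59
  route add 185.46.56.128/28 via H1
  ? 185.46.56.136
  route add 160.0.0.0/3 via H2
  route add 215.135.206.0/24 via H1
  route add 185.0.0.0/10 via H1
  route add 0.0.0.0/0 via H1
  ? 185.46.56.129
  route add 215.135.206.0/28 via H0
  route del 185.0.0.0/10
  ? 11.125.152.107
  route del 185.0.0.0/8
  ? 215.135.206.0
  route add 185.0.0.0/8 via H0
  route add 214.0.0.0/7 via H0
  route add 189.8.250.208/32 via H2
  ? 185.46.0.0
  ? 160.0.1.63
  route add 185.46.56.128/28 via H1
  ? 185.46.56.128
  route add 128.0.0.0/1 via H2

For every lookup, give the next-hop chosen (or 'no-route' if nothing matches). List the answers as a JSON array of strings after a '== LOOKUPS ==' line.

Apply in order:
  add 185.32.0.0/12 -> H0 at depth 12
  del 185.32.0.0/12 (clear depth 12)
  add 185.44.0.0/14 -> H1 at depth 14
  add 185.46.56.136/32 -> H0 at depth 32
  ? 185.46.56.136  path d0:-→d1:-→d2:-→d3:-→d4:-→d5:-→d6:-→d7:-→d8:-→d9:-→d10:-→d11:-→d12:-→d13:-→d14:H1→d15:-→d16:-→d17:-→d18:-→d19:-→d20:-→d21:-→d22:-→d23:-→d24:-→d25:-→d26:-→d27:-→d28:-→d29:-→d30:-→d31:-→d32:H0  best=H0
  add 185.46.0.0/17 -> H1 at depth 17
  add 185.0.0.0/8 -> H1 at depth 8
  ? 185.46.35.44  path d0:-→d1:-→d2:-→d3:-→d4:-→d5:-→d6:-→d7:-→d8:H1→d9:-→d10:-→d11:-→d12:-→d13:-→d14:H1→d15:-→d16:-→d17:H1→d18:-→d19:-  best=H1
  del 185.46.56.136/32 (clear depth 32)
  del 185.44.0.0/14 (clear depth 14)
  ? 185.46.0.1  path d0:-→d1:-→d2:-→d3:-→d4:-→d5:-→d6:-→d7:-→d8:H1→d9:-→d10:-→d11:-→d12:-→d13:-→d14:-→d15:-→d16:-→d17:H1→d18:-  best=H1
  ? 185.0.2.59  path d0:-→d1:-→d2:-→d3:-→d4:-→d5:-→d6:-→d7:-→d8:H1→d9:-→d10:-  best=H1
  add 185.46.56.128/28 -> H1 at depth 28
  ? 185.46.56.136  path d0:-→d1:-→d2:-→d3:-→d4:-→d5:-→d6:-→d7:-→d8:H1→d9:-→d10:-→d11:-→d12:-→d13:-→d14:-→d15:-→d16:-→d17:H1→d18:-→d19:-→d20:-→d21:-→d22:-→d23:-→d24:-→d25:-→d26:-→d27:-→d28:H1→d29:-→d30:-→d31:-→d32:-  best=H1
  add 160.0.0.0/3 -> H2 at depth 3
  add 215.135.206.0/24 -> H1 at depth 24
  add 185.0.0.0/10 -> H1 at depth 10
  add 0.0.0.0/0 -> H1 at depth 0
  ? 185.46.56.129  path d0:H1→d1:-→d2:-→d3:H2→d4:-→d5:-→d6:-→d7:-→d8:H1→d9:-→d10:H1→d11:-→d12:-→d13:-→d14:-→d15:-→d16:-→d17:H1→d18:-→d19:-→d20:-→d21:-→d22:-→d23:-→d24:-→d25:-→d26:-→d27:-→d28:H1  best=H1
  add 215.135.206.0/28 -> H0 at depth 28
  del 185.0.0.0/10 (clear depth 10)
  ? 11.125.152.107  path d0:H1  best=H1
  del 185.0.0.0/8 (clear depth 8)
  ? 215.135.206.0  path d0:H1→d1:-→d2:-→d3:-→d4:-→d5:-→d6:-→d7:-→d8:-→d9:-→d10:-→d11:-→d12:-→d13:-→d14:-→d15:-→d16:-→d17:-→d18:-→d19:-→d20:-→d21:-→d22:-→d23:-→d24:H1→d25:-→d26:-→d27:-→d28:H0  best=H0
  add 185.0.0.0/8 -> H0 at depth 8
  add 214.0.0.0/7 -> H0 at depth 7
  add 189.8.250.208/32 -> H2 at depth 32
  ? 185.46.0.0  path d0:H1→d1:-→d2:-→d3:H2→d4:-→d5:-→d6:-→d7:-→d8:H0→d9:-→d10:-→d11:-→d12:-→d13:-→d14:-→d15:-→d16:-→d17:H1→d18:-  best=H1
  ? 160.0.1.63  path d0:H1→d1:-→d2:-→d3:H2  best=H2
  add 185.46.56.128/28 -> H1 at depth 28
  ? 185.46.56.128  path d0:H1→d1:-→d2:-→d3:H2→d4:-→d5:-→d6:-→d7:-→d8:H0→d9:-→d10:-→d11:-→d12:-→d13:-→d14:-→d15:-→d16:-→d17:H1→d18:-→d19:-→d20:-→d21:-→d22:-→d23:-→d24:-→d25:-→d26:-→d27:-→d28:H1  best=H1
  add 128.0.0.0/1 -> H2 at depth 1

== LOOKUPS ==
["H0","H1","H1","H1","H1","H1","H1","H0","H1","H2","H1"]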